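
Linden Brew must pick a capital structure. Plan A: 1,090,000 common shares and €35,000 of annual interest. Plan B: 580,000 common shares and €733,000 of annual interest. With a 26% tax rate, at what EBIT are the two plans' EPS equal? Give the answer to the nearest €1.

€1,526,804

Set EPS_A = EPS_B: (EBIT − €35,000)(1 − 0.26) ÷ 1,090,000 = (EBIT − €733,000)(1 − 0.26) ÷ 580,000.
Cancelling (1 − t) and cross-multiplying: 580,000·(EBIT − 35,000) = 1,090,000·(EBIT − 733,000).
EBIT × (1,090,000 − 580,000) = 733,000 × 1,090,000 − 35,000 × 580,000 = 778,670,000,000, so EBIT = 778,670,000,000 ÷ 510,000 = 1,526,803.92.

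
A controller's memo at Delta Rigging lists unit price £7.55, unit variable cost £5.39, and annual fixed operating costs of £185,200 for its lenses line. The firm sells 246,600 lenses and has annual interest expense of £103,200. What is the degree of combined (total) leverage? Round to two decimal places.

2.18

Contribution at this volume is 246,600 × £2.16 = £532,656.00.
Operating income = contribution − fixed costs = £532,656.00 − £185,200 = £347,456.00. Interest = £103,200.00.
DOL = £532,656.00 ÷ £347,456.00 = 1.5330; DFL = £347,456.00 ÷ £244,256.00 = 1.4225.
Combined leverage = 1.5330 × 1.4225 = 2.1807.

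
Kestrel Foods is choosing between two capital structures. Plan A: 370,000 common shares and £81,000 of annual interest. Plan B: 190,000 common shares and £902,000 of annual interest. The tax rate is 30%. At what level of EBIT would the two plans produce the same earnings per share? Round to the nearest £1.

Set EPS_A = EPS_B: (EBIT − £81,000)(1 − 0.30) ÷ 370,000 = (EBIT − £902,000)(1 − 0.30) ÷ 190,000.
The (1 − t) factor cancels: (EBIT − 81,000) × 190,000 = (EBIT − 902,000) × 370,000.
EBIT × (370,000 − 190,000) = 902,000 × 370,000 − 81,000 × 190,000 = 318,350,000,000, so EBIT = 318,350,000,000 ÷ 180,000 = 1,768,611.11.

£1,768,611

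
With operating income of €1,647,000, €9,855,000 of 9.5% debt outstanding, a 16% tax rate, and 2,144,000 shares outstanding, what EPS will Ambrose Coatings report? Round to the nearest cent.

Interest = €936,225.00, so EBT = €1,647,000 − €936,225.00 = €710,775.00.
After tax at 16%: net income = €710,775.00 × 0.84 = €597,051.00.
EPS = €597,051.00 ÷ 2,144,000 = €0.28.

€0.28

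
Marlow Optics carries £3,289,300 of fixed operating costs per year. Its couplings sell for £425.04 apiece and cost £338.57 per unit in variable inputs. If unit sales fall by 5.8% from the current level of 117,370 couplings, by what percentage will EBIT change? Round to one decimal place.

-8.6%

Total contribution margin = 117,370 × £86.47 = £10,148,983.90.
Subtracting fixed costs: EBIT = £10,148,983.90 − £3,289,300 = £6,859,683.90.
Degree of operating leverage = £10,148,983.90 / £6,859,683.90 = 1.4795.
Operating income changes by 1.4795 × -5.8% = -8.6%.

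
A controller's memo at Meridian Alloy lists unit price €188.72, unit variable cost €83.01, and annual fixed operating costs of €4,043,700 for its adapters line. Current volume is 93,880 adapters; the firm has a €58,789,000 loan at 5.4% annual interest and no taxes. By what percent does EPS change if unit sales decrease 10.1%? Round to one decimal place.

-37.0%

Total contribution margin = 93,880 × €105.71 = €9,924,054.80.
EBIT = €9,924,054.80 − €4,043,700 = €5,880,354.80.
After interest of €3,174,606.00, pre-tax earnings = €2,705,748.80.
DCL = total CM / (EBIT − I) = €9,924,054.80 / €2,705,748.80 = 3.6678.
%ΔEPS = DCL × %ΔSales = 3.6678 × -10.1% = -37.0%.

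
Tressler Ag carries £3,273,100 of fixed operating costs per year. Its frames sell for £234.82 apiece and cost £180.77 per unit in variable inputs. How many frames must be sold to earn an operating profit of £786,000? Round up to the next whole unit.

75,099 frames

Contribution margin per unit = £234.82 − £180.77 = £54.05.
Units = (FC + target) / CM = (£3,273,100 + £786,000) / £54.05 = 75,098.98, so 75,099 frames.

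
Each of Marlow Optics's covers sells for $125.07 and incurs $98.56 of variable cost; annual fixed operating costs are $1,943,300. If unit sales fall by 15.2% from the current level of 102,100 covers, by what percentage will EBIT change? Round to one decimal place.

-53.9%

Total contribution margin = 102,100 × $26.51 = $2,706,671.00.
Operating income = contribution − fixed costs = $2,706,671.00 − $1,943,300 = $763,371.00.
So DOL = total CM / EBIT = $2,706,671.00 / $763,371.00 = 3.5457.
Operating income changes by 3.5457 × -15.2% = -53.9%.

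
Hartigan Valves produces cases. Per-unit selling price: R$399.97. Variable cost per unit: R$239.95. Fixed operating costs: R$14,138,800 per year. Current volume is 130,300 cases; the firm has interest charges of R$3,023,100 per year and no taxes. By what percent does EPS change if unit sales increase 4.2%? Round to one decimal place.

At 130,300 units, contribution = 130,300 × R$160.02 = R$20,850,606.00.
EBIT = R$20,850,606.00 − R$14,138,800 = R$6,711,806.00.
After interest of R$3,023,100.00, pre-tax earnings = R$3,688,706.00.
DCL = total CM / (EBIT − I) = R$20,850,606.00 / R$3,688,706.00 = 5.6526.
%ΔEPS = DCL × %ΔSales = 5.6526 × +4.2% = +23.7%.

+23.7%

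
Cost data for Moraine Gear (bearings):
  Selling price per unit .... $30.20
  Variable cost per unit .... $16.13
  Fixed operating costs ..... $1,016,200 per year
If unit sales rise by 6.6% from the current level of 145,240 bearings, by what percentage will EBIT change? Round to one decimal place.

Contribution at this volume is 145,240 × $14.07 = $2,043,526.80.
EBIT = $2,043,526.80 − $1,016,200 = $1,027,326.80.
Degree of operating leverage = $2,043,526.80 / $1,027,326.80 = 1.9892.
So EBIT moves 1.9892 × (+6.6%) = +13.1%.

+13.1%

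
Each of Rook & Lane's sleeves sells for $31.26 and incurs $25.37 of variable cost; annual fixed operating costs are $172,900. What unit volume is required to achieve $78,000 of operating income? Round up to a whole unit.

42,598 sleeves

Contribution margin per unit = $31.26 − $25.37 = $5.89.
Units = (FC + target) / CM = ($172,900 + $78,000) / $5.89 = 42,597.62, so 42,598 sleeves.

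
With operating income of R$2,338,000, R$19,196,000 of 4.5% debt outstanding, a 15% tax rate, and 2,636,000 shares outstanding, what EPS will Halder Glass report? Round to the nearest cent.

Interest = R$863,820.00, so EBT = R$2,338,000 − R$863,820.00 = R$1,474,180.00.
Net income = R$1,474,180.00 × (1 − 0.15) = R$1,253,053.00.
EPS = R$1,253,053.00 ÷ 2,636,000 = R$0.48.

R$0.48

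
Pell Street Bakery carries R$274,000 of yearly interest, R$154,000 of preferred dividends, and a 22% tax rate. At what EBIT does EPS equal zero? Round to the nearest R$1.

R$471,436

Grossing the preferred dividend up to pre-tax terms: R$154,000 / (1 − 0.22) = R$197,435.90.
Financial break-even EBIT = interest + D_p ÷ (1 − t) = R$274,000 + R$197,435.90 = R$471,435.90.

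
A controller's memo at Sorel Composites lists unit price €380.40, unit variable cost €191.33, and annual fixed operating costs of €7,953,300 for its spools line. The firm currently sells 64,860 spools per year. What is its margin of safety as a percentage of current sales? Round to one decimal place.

Each unit contributes €380.40 − €191.33 = €189.07. Break-even units = €7,953,300 ÷ €189.07 = 42,065.37; break-even revenue = 42,065.37 × €380.40 = €16,001,667.74.
Actual sales revenue = 64,860 × €380.40 = €24,672,744.00.
Margin of safety = (€24,672,744.00 − €16,001,667.74) ÷ €24,672,744.00 = 35.1%.

35.1%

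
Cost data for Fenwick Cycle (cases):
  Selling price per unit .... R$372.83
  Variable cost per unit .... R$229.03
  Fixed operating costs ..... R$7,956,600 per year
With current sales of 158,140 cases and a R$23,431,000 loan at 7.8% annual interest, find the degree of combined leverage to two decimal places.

1.76

Contribution at this volume is 158,140 × R$143.80 = R$22,740,532.00.
Operating income = contribution − fixed costs = R$22,740,532.00 − R$7,956,600 = R$14,783,932.00. Interest = R$1,827,618.00, so EBIT − I = R$12,956,314.00.
Degree of total leverage = total CM / (EBIT − interest) = R$22,740,532.00 / R$12,956,314.00 = 1.7552.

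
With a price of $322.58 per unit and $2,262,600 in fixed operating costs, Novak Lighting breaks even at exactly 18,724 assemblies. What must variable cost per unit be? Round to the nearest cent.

$201.74

At break-even, FC = Q × (P − VC), so P − VC = $2,262,600 ÷ 18,724 = $120.8396.
Hence VC = price − CM = $322.58 − $120.8396 = $201.74.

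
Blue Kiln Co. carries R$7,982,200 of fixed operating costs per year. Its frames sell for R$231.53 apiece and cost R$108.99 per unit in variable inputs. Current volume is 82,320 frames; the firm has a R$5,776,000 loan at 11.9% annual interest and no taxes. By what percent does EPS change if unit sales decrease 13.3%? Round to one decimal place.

-94.6%

Total contribution margin = 82,320 × R$122.54 = R$10,087,492.80.
EBIT = R$10,087,492.80 − R$7,982,200 = R$2,105,292.80.
Interest = R$687,344.00, so EBIT − I = R$1,417,948.80.
Degree of combined leverage = contribution ÷ (EBIT − I) = R$10,087,492.80 ÷ R$1,417,948.80 = 7.1141.
%ΔEPS = DCL × %ΔSales = 7.1141 × -13.3% = -94.6%.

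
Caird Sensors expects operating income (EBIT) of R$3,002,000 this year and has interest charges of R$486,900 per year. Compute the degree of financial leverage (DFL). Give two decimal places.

1.19

Annual interest charges come to R$486,900.00.
DFL = EBIT ÷ (EBIT − I) = R$3,002,000 ÷ (R$3,002,000 − R$486,900.00) = R$3,002,000 ÷ R$2,515,100.00 = 1.1936.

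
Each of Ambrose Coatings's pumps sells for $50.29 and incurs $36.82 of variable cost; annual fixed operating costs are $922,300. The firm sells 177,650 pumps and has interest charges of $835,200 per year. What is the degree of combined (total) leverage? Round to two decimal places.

3.77

Contribution at this volume is 177,650 × $13.47 = $2,392,945.50.
EBIT = $2,392,945.50 − $922,300 = $1,470,645.50. Interest = $835,200.00, so EBIT − I = $635,445.50.
DCL = contribution ÷ (EBIT − I) = $2,392,945.50 ÷ $635,445.50 = 3.7658.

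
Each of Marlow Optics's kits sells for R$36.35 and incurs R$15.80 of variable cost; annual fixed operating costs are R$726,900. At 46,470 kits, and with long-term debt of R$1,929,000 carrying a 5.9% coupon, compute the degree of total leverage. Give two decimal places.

8.36

Contribution at this volume is 46,470 × R$20.55 = R$954,958.50.
Operating income = contribution − fixed costs = R$954,958.50 − R$726,900 = R$228,058.50. Interest = R$113,811.00, so EBIT − I = R$114,247.50.
Degree of total leverage = total CM / (EBIT − interest) = R$954,958.50 / R$114,247.50 = 8.3587.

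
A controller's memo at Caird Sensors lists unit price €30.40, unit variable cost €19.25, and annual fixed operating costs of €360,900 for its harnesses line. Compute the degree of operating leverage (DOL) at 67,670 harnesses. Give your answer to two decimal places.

Contribution at this volume is 67,670 × €11.15 = €754,520.50.
Subtracting fixed costs: EBIT = €754,520.50 − €360,900 = €393,620.50.
So DOL = total CM / EBIT = €754,520.50 / €393,620.50 = 1.9169.

1.92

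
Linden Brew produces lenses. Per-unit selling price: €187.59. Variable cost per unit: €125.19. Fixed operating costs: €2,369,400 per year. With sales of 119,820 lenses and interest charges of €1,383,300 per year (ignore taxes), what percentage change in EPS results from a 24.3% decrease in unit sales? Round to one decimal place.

-48.8%

Total contribution margin = 119,820 × €62.40 = €7,476,768.00.
EBIT = €7,476,768.00 − €2,369,400 = €5,107,368.00.
Interest = €1,383,300.00, so EBIT − I = €3,724,068.00.
DCL = total CM / (EBIT − I) = €7,476,768.00 / €3,724,068.00 = 2.0077.
%ΔEPS = DCL × %ΔSales = 2.0077 × -24.3% = -48.8%.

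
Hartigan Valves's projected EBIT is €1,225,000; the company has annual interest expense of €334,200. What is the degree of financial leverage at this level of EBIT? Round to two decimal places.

1.38

Interest = €334,200.00.
Degree of financial leverage = EBIT / (EBIT − interest) = €1,225,000 / €890,800.00 = 1.3752.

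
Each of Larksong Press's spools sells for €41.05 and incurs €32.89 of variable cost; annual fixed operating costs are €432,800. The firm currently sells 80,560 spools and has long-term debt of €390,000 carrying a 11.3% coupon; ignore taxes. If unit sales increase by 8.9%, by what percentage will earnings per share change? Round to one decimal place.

+32.4%

Total contribution margin = 80,560 × €8.16 = €657,369.60.
EBIT = €657,369.60 − €432,800 = €224,569.60.
After interest of €44,070.00, pre-tax earnings = €180,499.60.
DCL = total CM / (EBIT − I) = €657,369.60 / €180,499.60 = 3.6419.
EPS therefore changes by 3.6419 × (+8.9%) = +32.4%.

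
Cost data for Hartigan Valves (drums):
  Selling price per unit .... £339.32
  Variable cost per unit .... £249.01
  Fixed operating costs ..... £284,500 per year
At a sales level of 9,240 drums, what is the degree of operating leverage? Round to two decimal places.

1.52

At 9,240 units, contribution = 9,240 × £90.31 = £834,464.40.
Subtracting fixed costs: EBIT = £834,464.40 − £284,500 = £549,964.40.
DOL = contribution ÷ EBIT = £834,464.40 ÷ £549,964.40 = 1.5173.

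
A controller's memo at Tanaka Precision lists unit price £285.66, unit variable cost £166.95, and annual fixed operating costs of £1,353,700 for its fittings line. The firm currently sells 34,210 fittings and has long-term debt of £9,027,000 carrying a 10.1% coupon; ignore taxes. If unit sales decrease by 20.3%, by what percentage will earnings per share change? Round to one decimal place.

At 34,210 units, contribution = 34,210 × £118.71 = £4,061,069.10.
Operating income = contribution − fixed costs = £4,061,069.10 − £1,353,700 = £2,707,369.10.
After interest of £911,727.00, pre-tax earnings = £1,795,642.10.
Degree of combined leverage = contribution ÷ (EBIT − I) = £4,061,069.10 ÷ £1,795,642.10 = 2.2616.
EPS therefore changes by 2.2616 × (-20.3%) = -45.9%.

-45.9%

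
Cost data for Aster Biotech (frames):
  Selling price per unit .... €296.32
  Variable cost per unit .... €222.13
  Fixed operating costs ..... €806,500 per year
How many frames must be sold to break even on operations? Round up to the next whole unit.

10,871 frames

Contribution margin per unit = €296.32 − €222.13 = €74.19.
Break-even volume = fixed costs ÷ CM per unit = €806,500 ÷ €74.19 = 10,870.74, so 10,871 frames.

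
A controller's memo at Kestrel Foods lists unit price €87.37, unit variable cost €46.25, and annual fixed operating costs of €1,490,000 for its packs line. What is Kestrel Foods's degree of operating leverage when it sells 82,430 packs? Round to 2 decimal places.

At 82,430 units, contribution = 82,430 × €41.12 = €3,389,521.60.
Subtracting fixed costs: EBIT = €3,389,521.60 − €1,490,000 = €1,899,521.60.
So DOL = total CM / EBIT = €3,389,521.60 / €1,899,521.60 = 1.7844.

1.78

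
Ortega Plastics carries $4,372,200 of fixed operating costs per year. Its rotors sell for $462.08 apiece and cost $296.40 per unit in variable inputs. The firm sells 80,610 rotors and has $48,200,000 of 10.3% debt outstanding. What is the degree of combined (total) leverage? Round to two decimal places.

Contribution at this volume is 80,610 × $165.68 = $13,355,464.80.
Subtracting fixed costs: EBIT = $13,355,464.80 − $4,372,200 = $8,983,264.80. Interest = $4,964,600.00, so EBIT − I = $4,018,664.80.
DCL = contribution ÷ (EBIT − I) = $13,355,464.80 ÷ $4,018,664.80 = 3.3234.

3.32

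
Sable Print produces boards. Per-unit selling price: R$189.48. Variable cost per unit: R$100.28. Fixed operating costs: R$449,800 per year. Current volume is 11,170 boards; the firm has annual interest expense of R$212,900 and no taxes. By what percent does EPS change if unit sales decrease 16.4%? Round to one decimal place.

Contribution at this volume is 11,170 × R$89.20 = R$996,364.00.
EBIT = R$996,364.00 − R$449,800 = R$546,564.00.
Interest = R$212,900.00, so EBIT − I = R$333,664.00.
Degree of combined leverage = contribution ÷ (EBIT − I) = R$996,364.00 ÷ R$333,664.00 = 2.9861.
%ΔEPS = DCL × %ΔSales = 2.9861 × -16.4% = -49.0%.

-49.0%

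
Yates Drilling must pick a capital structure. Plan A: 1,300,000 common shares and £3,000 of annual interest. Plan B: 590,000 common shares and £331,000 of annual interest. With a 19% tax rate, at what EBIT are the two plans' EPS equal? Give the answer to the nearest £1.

£603,563

At indifference, (EBIT − 3,000)(1 − t)/1,300,000 = (EBIT − 331,000)(1 − t)/590,000.
The (1 − t) factor cancels: (EBIT − 3,000) × 590,000 = (EBIT − 331,000) × 1,300,000.
EBIT × (1,300,000 − 590,000) = 331,000 × 1,300,000 − 3,000 × 590,000 = 428,530,000,000, so EBIT = 428,530,000,000 ÷ 710,000 = 603,563.38.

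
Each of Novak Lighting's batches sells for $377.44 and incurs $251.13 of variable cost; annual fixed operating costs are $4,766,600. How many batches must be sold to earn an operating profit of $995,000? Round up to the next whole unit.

Contribution margin per unit = $377.44 − $251.13 = $126.31.
Need Q such that Q × $126.31 − $4,766,600 = $995,000, i.e. Q = $5,761,600 / $126.31 = 45,614.76 → 45,615.

45,615 batches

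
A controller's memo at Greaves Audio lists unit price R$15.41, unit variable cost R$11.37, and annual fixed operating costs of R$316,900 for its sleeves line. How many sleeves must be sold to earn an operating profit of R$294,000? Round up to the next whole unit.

151,213 sleeves

Contribution margin per unit = R$15.41 − R$11.37 = R$4.04.
Need Q such that Q × R$4.04 − R$316,900 = R$294,000, i.e. Q = R$610,900 / R$4.04 = 151,212.87 → 151,213.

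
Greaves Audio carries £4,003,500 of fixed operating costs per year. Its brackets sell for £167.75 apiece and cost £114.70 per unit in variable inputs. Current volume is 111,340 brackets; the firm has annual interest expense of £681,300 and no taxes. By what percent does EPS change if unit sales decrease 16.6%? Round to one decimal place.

-80.3%

At 111,340 units, contribution = 111,340 × £53.05 = £5,906,587.00.
Subtracting fixed costs: EBIT = £5,906,587.00 − £4,003,500 = £1,903,087.00.
After interest of £681,300.00, pre-tax earnings = £1,221,787.00.
DCL = total CM / (EBIT − I) = £5,906,587.00 / £1,221,787.00 = 4.8344.
%ΔEPS = DCL × %ΔSales = 4.8344 × -16.6% = -80.3%.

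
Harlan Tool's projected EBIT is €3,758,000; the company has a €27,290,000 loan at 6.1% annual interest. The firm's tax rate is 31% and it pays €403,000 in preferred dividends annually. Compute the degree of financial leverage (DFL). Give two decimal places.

Annual interest charges come to €1,664,690.00.
Preferred dividends grossed up pre-tax: €403,000 / (1 − 0.31) = €584,057.97.
DFL = EBIT ÷ [EBIT − I − D_p/(1−t)] = €3,758,000 ÷ [€3,758,000 − €1,664,690.00 − €584,057.97] = €3,758,000 ÷ €1,509,252.03 = 2.4900.

2.49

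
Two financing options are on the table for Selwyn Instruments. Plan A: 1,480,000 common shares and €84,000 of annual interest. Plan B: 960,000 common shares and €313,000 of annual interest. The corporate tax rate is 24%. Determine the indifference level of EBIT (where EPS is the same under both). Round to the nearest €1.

€735,769

Set EPS_A = EPS_B: (EBIT − €84,000)(1 − 0.24) ÷ 1,480,000 = (EBIT − €313,000)(1 − 0.24) ÷ 960,000.
The (1 − t) factor cancels: (EBIT − 84,000) × 960,000 = (EBIT − 313,000) × 1,480,000.
Solving, EBIT = (313,000·1,480,000 − 84,000·960,000) / (1,480,000 − 960,000) = 382,600,000,000 / 520,000 = 735,769.23.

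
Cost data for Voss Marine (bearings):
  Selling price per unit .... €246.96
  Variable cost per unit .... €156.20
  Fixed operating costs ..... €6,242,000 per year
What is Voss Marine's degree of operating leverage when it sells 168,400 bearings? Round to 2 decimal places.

At 168,400 units, contribution = 168,400 × €90.76 = €15,283,984.00.
Subtracting fixed costs: EBIT = €15,283,984.00 − €6,242,000 = €9,041,984.00.
So DOL = total CM / EBIT = €15,283,984.00 / €9,041,984.00 = 1.6903.

1.69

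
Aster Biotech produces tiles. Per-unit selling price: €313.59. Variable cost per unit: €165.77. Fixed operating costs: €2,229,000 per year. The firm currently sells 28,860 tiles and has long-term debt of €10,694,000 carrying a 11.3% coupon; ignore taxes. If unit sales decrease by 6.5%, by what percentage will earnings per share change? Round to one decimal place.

Total contribution margin = 28,860 × €147.82 = €4,266,085.20.
Subtracting fixed costs: EBIT = €4,266,085.20 − €2,229,000 = €2,037,085.20.
After interest of €1,208,422.00, pre-tax earnings = €828,663.20.
Degree of combined leverage = contribution ÷ (EBIT − I) = €4,266,085.20 ÷ €828,663.20 = 5.1482.
%ΔEPS = DCL × %ΔSales = 5.1482 × -6.5% = -33.5%.

-33.5%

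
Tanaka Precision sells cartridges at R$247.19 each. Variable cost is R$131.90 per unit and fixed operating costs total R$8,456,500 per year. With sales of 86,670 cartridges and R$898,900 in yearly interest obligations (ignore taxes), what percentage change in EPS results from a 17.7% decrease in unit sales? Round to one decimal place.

At 86,670 units, contribution = 86,670 × R$115.29 = R$9,992,184.30.
EBIT = R$9,992,184.30 − R$8,456,500 = R$1,535,684.30.
Interest = R$898,900.00, so EBIT − I = R$636,784.30.
Degree of combined leverage = contribution ÷ (EBIT − I) = R$9,992,184.30 ÷ R$636,784.30 = 15.6916.
%ΔEPS = DCL × %ΔSales = 15.6916 × -17.7% = -277.7%.

-277.7%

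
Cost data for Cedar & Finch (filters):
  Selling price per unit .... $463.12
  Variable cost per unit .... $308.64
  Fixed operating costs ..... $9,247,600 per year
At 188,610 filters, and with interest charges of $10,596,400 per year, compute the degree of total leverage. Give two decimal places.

3.14

At 188,610 units, contribution = 188,610 × $154.48 = $29,136,472.80.
Subtracting fixed costs: EBIT = $29,136,472.80 − $9,247,600 = $19,888,872.80. Interest = $10,596,400.00, so EBIT − I = $9,292,472.80.
Degree of total leverage = total CM / (EBIT − interest) = $29,136,472.80 / $9,292,472.80 = 3.1355.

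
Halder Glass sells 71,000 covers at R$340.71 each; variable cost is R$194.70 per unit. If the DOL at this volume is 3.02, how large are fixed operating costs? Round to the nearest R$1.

Contribution at this volume is 71,000 × R$146.01 = R$10,366,710.00.
Since DOL = CM ÷ EBIT, EBIT = R$10,366,710.00 ÷ 3.02 = R$3,432,685.43.
Fixed costs = CM − EBIT = R$10,366,710.00 − R$3,432,685.43 = R$6,934,025.

R$6,934,025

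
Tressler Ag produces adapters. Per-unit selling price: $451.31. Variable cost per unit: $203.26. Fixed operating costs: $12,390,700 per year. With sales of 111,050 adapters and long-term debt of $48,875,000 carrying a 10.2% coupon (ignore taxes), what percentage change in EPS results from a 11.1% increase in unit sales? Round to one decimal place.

+30.1%

Contribution at this volume is 111,050 × $248.05 = $27,545,952.50.
EBIT = $27,545,952.50 − $12,390,700 = $15,155,252.50.
Interest = $4,985,250.00, so EBIT − I = $10,170,002.50.
Degree of combined leverage = contribution ÷ (EBIT − I) = $27,545,952.50 ÷ $10,170,002.50 = 2.7085.
EPS therefore changes by 2.7085 × (+11.1%) = +30.1%.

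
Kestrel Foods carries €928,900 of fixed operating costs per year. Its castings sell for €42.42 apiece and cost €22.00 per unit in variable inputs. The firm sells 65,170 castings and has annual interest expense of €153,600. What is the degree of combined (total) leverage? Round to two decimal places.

Total contribution margin = 65,170 × €20.42 = €1,330,771.40.
EBIT = €1,330,771.40 − €928,900 = €401,871.40. Interest = €153,600.00.
DOL = €1,330,771.40 ÷ €401,871.40 = 3.3114; DFL = €401,871.40 ÷ €248,271.40 = 1.6187.
Combined leverage = 3.3114 × 1.6187 = 5.3602.

5.36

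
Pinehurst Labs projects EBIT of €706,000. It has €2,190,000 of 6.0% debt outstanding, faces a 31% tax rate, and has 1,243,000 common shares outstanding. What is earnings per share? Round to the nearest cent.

€0.32

Pre-tax income = €706,000 − €131,400.00 = €574,600.00.
After tax at 31%: net income = €574,600.00 × 0.69 = €396,474.00.
EPS = €396,474.00 ÷ 1,243,000 = €0.32.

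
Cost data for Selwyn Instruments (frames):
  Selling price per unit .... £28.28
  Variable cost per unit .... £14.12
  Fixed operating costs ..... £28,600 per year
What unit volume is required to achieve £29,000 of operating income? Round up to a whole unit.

4,068 frames

Each unit contributes £28.28 − £14.12 = £14.16.
Required volume = (fixed costs + target profit) ÷ CM = (£28,600 + £29,000) ÷ £14.16 = 4,067.80, so 4,068 frames.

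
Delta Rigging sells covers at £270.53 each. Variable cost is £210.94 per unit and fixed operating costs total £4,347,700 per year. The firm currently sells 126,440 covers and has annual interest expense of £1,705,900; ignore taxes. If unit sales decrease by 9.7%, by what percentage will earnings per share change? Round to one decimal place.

-49.3%

Total contribution margin = 126,440 × £59.59 = £7,534,559.60.
EBIT = £7,534,559.60 − £4,347,700 = £3,186,859.60.
After interest of £1,705,900.00, pre-tax earnings = £1,480,959.60.
Degree of combined leverage = contribution ÷ (EBIT − I) = £7,534,559.60 ÷ £1,480,959.60 = 5.0876.
EPS therefore changes by 5.0876 × (-9.7%) = -49.3%.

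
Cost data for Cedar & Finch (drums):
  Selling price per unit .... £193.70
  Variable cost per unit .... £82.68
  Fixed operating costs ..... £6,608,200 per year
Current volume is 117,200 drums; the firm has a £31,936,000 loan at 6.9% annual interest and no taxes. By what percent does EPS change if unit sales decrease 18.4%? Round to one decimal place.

Contribution at this volume is 117,200 × £111.02 = £13,011,544.00.
Subtracting fixed costs: EBIT = £13,011,544.00 − £6,608,200 = £6,403,344.00.
Interest = £2,203,584.00, so EBIT − I = £4,199,760.00.
DCL = total CM / (EBIT − I) = £13,011,544.00 / £4,199,760.00 = 3.0982.
EPS therefore changes by 3.0982 × (-18.4%) = -57.0%.

-57.0%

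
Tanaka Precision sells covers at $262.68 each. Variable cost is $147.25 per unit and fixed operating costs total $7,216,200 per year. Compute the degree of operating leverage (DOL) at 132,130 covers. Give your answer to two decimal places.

1.90

At 132,130 units, contribution = 132,130 × $115.43 = $15,251,765.90.
EBIT = $15,251,765.90 − $7,216,200 = $8,035,565.90.
So DOL = total CM / EBIT = $15,251,765.90 / $8,035,565.90 = 1.8980.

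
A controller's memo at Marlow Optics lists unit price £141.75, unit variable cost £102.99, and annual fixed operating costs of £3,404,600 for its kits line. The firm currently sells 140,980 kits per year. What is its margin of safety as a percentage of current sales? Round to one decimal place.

Unit CM = price − variable cost = £141.75 − £102.99 = £38.76. Break-even units = £3,404,600 ÷ £38.76 = 87,837.98; break-even revenue = 87,837.98 × £141.75 = £12,451,033.28.
Actual sales revenue = 140,980 × £141.75 = £19,983,915.00.
Margin of safety = (£19,983,915.00 − £12,451,033.28) ÷ £19,983,915.00 = 37.7%.

37.7%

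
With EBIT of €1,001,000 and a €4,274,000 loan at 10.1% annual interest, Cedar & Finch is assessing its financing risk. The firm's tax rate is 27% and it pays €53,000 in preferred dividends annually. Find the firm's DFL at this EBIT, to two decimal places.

Annual interest charges come to €431,674.00.
Pre-tax preferred-dividend burden = €53,000 ÷ (1 − 0.27) = €72,602.74.
DFL = EBIT ÷ [EBIT − I − D_p/(1−t)] = €1,001,000 ÷ [€1,001,000 − €431,674.00 − €72,602.74] = €1,001,000 ÷ €496,723.26 = 2.0152.

2.02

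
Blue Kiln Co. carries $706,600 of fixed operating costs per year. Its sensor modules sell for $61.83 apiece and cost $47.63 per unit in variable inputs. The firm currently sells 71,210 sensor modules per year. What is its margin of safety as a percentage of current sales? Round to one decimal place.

Contribution margin per unit = $61.83 − $47.63 = $14.20. Break-even units = $706,600 ÷ $14.20 = 49,760.56; break-even revenue = 49,760.56 × $61.83 = $3,076,695.63.
Actual sales revenue = 71,210 × $61.83 = $4,402,914.30.
Margin of safety = ($4,402,914.30 − $3,076,695.63) ÷ $4,402,914.30 = 30.1%.

30.1%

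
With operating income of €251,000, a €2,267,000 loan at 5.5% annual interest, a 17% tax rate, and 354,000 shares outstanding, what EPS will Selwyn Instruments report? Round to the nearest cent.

€0.30

Pre-tax income = €251,000 − €124,685.00 = €126,315.00.
After tax at 17%: net income = €126,315.00 × 0.83 = €104,841.45.
EPS = €104,841.45 ÷ 354,000 = €0.30.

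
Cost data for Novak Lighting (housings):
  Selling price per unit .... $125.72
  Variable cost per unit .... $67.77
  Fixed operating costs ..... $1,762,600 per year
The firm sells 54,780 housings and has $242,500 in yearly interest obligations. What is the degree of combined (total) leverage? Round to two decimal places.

2.71

At 54,780 units, contribution = 54,780 × $57.95 = $3,174,501.00.
EBIT = $3,174,501.00 − $1,762,600 = $1,411,901.00. Interest = $242,500.00, so EBIT − I = $1,169,401.00.
Degree of total leverage = total CM / (EBIT − interest) = $3,174,501.00 / $1,169,401.00 = 2.7146.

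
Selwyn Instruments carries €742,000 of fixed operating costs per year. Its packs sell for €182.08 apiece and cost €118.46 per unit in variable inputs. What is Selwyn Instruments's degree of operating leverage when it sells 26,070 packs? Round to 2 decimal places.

Total contribution margin = 26,070 × €63.62 = €1,658,573.40.
Subtracting fixed costs: EBIT = €1,658,573.40 − €742,000 = €916,573.40.
So DOL = total CM / EBIT = €1,658,573.40 / €916,573.40 = 1.8095.

1.81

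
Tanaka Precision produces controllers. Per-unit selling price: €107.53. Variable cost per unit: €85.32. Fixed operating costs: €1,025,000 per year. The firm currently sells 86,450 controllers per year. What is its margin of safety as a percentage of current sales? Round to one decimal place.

46.6%

Contribution margin per unit = €107.53 − €85.32 = €22.21. Break-even units = €1,025,000 ÷ €22.21 = 46,150.38; break-even revenue = 46,150.38 × €107.53 = €4,962,550.65.
Actual sales revenue = 86,450 × €107.53 = €9,295,968.50.
Margin of safety = (€9,295,968.50 − €4,962,550.65) ÷ €9,295,968.50 = 46.6%.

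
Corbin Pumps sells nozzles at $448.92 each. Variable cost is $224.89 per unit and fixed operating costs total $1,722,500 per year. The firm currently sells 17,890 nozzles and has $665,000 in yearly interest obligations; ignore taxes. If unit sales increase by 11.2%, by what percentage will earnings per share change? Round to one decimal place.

+27.7%

Contribution at this volume is 17,890 × $224.03 = $4,007,896.70.
Operating income = contribution − fixed costs = $4,007,896.70 − $1,722,500 = $2,285,396.70.
Interest = $665,000.00, so EBIT − I = $1,620,396.70.
Degree of combined leverage = contribution ÷ (EBIT − I) = $4,007,896.70 ÷ $1,620,396.70 = 2.4734.
EPS therefore changes by 2.4734 × (+11.2%) = +27.7%.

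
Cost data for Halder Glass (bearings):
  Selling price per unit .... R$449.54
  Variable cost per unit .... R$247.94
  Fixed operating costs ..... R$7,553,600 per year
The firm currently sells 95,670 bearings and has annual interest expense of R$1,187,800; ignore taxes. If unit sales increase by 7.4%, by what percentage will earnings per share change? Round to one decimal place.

+13.5%

Total contribution margin = 95,670 × R$201.60 = R$19,287,072.00.
Subtracting fixed costs: EBIT = R$19,287,072.00 − R$7,553,600 = R$11,733,472.00.
Interest = R$1,187,800.00, so EBIT − I = R$10,545,672.00.
Degree of combined leverage = contribution ÷ (EBIT − I) = R$19,287,072.00 ÷ R$10,545,672.00 = 1.8289.
EPS therefore changes by 1.8289 × (+7.4%) = +13.5%.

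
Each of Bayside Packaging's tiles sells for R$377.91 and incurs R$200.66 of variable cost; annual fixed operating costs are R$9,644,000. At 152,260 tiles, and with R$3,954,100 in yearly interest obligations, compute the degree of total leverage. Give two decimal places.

Contribution at this volume is 152,260 × R$177.25 = R$26,988,085.00.
Subtracting fixed costs: EBIT = R$26,988,085.00 − R$9,644,000 = R$17,344,085.00. Interest = R$3,954,100.00, so EBIT − I = R$13,389,985.00.
Degree of total leverage = total CM / (EBIT − interest) = R$26,988,085.00 / R$13,389,985.00 = 2.0155.

2.02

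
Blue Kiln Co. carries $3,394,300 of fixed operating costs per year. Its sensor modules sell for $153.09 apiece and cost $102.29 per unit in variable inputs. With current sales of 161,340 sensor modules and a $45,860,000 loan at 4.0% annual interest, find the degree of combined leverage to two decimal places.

2.76

Total contribution margin = 161,340 × $50.80 = $8,196,072.00.
EBIT = $8,196,072.00 − $3,394,300 = $4,801,772.00. Interest = $1,834,400.00.
DOL = $8,196,072.00 ÷ $4,801,772.00 = 1.7069; DFL = $4,801,772.00 ÷ $2,967,372.00 = 1.6182.
DCL = DOL × DFL = 1.7069 × 1.6182 = 2.7621.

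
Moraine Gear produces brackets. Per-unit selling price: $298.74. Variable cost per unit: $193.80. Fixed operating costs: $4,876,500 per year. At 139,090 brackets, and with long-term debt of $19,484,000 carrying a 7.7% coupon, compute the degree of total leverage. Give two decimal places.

1.78

Total contribution margin = 139,090 × $104.94 = $14,596,104.60.
Operating income = contribution − fixed costs = $14,596,104.60 − $4,876,500 = $9,719,604.60. Interest = $1,500,268.00, so EBIT − I = $8,219,336.60.
Degree of total leverage = total CM / (EBIT − interest) = $14,596,104.60 / $8,219,336.60 = 1.7758.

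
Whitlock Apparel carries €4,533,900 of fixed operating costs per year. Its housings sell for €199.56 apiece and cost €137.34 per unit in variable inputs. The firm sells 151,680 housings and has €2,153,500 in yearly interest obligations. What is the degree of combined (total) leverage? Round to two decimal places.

3.43

At 151,680 units, contribution = 151,680 × €62.22 = €9,437,529.60.
Operating income = contribution − fixed costs = €9,437,529.60 − €4,533,900 = €4,903,629.60. Interest = €2,153,500.00.
DOL = €9,437,529.60 ÷ €4,903,629.60 = 1.9246; DFL = €4,903,629.60 ÷ €2,750,129.60 = 1.7831.
Combined leverage = 1.9246 × 1.7831 = 3.4318.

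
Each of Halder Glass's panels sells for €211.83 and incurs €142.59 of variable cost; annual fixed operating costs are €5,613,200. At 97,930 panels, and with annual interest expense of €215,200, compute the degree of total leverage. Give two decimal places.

7.12

At 97,930 units, contribution = 97,930 × €69.24 = €6,780,673.20.
Operating income = contribution − fixed costs = €6,780,673.20 − €5,613,200 = €1,167,473.20. Interest = €215,200.00, so EBIT − I = €952,273.20.
Degree of total leverage = total CM / (EBIT − interest) = €6,780,673.20 / €952,273.20 = 7.1205.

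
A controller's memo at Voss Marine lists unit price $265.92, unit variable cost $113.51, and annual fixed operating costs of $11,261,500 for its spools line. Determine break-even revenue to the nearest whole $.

$19,648,698

CM per unit = $265.92 − $113.51 = $152.41; CM ratio = $152.41 / $265.92 = 0.5731.
Break-even revenue = fixed costs × price ÷ CM = $11,261,500 × $265.92 ÷ $152.41 = $19,648,698.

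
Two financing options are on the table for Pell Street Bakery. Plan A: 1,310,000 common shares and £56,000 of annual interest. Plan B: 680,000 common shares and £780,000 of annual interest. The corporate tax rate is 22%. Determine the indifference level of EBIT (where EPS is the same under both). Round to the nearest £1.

Set EPS_A = EPS_B: (EBIT − £56,000)(1 − 0.22) ÷ 1,310,000 = (EBIT − £780,000)(1 − 0.22) ÷ 680,000.
Cancelling (1 − t) and cross-multiplying: 680,000·(EBIT − 56,000) = 1,310,000·(EBIT − 780,000).
EBIT × (1,310,000 − 680,000) = 780,000 × 1,310,000 − 56,000 × 680,000 = 983,720,000,000, so EBIT = 983,720,000,000 ÷ 630,000 = 1,561,460.32.

£1,561,460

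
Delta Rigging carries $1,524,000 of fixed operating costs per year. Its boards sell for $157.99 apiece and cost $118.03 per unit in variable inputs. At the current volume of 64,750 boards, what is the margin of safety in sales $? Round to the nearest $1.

$4,204,408

Each unit contributes $157.99 − $118.03 = $39.96. Break-even units = $1,524,000 ÷ $39.96 = 38,138.14; break-even revenue = 38,138.14 × $157.99 = $6,025,444.44.
Actual sales revenue = 64,750 × $157.99 = $10,229,852.50.
Margin of safety = $10,229,852.50 − $6,025,444.44 = $4,204,408.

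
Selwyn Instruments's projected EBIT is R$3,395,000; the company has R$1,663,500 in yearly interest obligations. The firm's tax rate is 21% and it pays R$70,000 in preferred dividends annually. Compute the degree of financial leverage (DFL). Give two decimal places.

Annual interest charges come to R$1,663,500.00.
Preferred dividends grossed up pre-tax: R$70,000 / (1 − 0.21) = R$88,607.59.
DFL = EBIT ÷ [EBIT − I − D_p/(1−t)] = R$3,395,000 ÷ [R$3,395,000 − R$1,663,500.00 − R$88,607.59] = R$3,395,000 ÷ R$1,642,892.41 = 2.0665.

2.07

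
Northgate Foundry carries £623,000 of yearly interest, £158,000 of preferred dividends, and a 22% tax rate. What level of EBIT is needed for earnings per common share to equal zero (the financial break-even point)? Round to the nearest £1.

£825,564

Grossing the preferred dividend up to pre-tax terms: £158,000 / (1 − 0.22) = £202,564.10.
EPS = 0 when EBIT covers interest plus the pre-tax preferred burden: £623,000 + £202,564.10 = £825,564.10.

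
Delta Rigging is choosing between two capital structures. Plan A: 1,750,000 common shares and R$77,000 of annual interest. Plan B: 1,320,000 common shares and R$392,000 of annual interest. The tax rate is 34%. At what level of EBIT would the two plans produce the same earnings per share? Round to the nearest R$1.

Set EPS_A = EPS_B: (EBIT − R$77,000)(1 − 0.34) ÷ 1,750,000 = (EBIT − R$392,000)(1 − 0.34) ÷ 1,320,000.
Cancelling (1 − t) and cross-multiplying: 1,320,000·(EBIT − 77,000) = 1,750,000·(EBIT − 392,000).
Solving, EBIT = (392,000·1,750,000 − 77,000·1,320,000) / (1,750,000 − 1,320,000) = 584,360,000,000 / 430,000 = 1,358,976.74.

R$1,358,977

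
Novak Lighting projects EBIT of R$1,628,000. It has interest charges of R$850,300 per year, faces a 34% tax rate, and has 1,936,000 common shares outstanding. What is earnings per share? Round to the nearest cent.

Interest = R$850,300.00, so EBT = R$1,628,000 − R$850,300.00 = R$777,700.00.
Net income = R$777,700.00 × (1 − 0.34) = R$513,282.00.
Per share: R$513,282.00 / 1,936,000 shares = R$0.27.

R$0.27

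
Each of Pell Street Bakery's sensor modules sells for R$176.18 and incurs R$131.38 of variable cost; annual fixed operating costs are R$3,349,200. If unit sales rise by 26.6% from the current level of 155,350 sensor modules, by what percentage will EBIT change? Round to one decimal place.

+51.3%

At 155,350 units, contribution = 155,350 × R$44.80 = R$6,959,680.00.
Operating income = contribution − fixed costs = R$6,959,680.00 − R$3,349,200 = R$3,610,480.00.
DOL = contribution ÷ EBIT = R$6,959,680.00 ÷ R$3,610,480.00 = 1.9276.
Operating income changes by 1.9276 × +26.6% = +51.3%.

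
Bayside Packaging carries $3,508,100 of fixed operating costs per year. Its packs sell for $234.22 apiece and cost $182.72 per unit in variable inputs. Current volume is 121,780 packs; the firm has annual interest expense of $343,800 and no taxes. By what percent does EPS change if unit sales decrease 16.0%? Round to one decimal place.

At 121,780 units, contribution = 121,780 × $51.50 = $6,271,670.00.
Operating income = contribution − fixed costs = $6,271,670.00 − $3,508,100 = $2,763,570.00.
After interest of $343,800.00, pre-tax earnings = $2,419,770.00.
DCL = total CM / (EBIT − I) = $6,271,670.00 / $2,419,770.00 = 2.5918.
EPS therefore changes by 2.5918 × (-16.0%) = -41.5%.

-41.5%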